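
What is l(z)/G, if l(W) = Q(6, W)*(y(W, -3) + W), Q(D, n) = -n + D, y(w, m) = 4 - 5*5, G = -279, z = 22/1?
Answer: 16/279 ≈ 0.057348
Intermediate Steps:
z = 22 (z = 22*1 = 22)
y(w, m) = -21 (y(w, m) = 4 - 25 = -21)
Q(D, n) = D - n
l(W) = (-21 + W)*(6 - W) (l(W) = (6 - W)*(-21 + W) = (-21 + W)*(6 - W))
l(z)/G = -(-21 + 22)*(-6 + 22)/(-279) = -1*1*16*(-1/279) = -16*(-1/279) = 16/279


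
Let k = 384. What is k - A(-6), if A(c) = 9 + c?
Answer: 381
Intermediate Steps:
k - A(-6) = 384 - (9 - 6) = 384 - 1*3 = 384 - 3 = 381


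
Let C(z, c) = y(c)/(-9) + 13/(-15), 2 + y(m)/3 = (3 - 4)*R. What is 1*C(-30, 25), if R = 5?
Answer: 22/15 ≈ 1.4667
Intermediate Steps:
y(m) = -21 (y(m) = -6 + 3*((3 - 4)*5) = -6 + 3*(-1*5) = -6 + 3*(-5) = -6 - 15 = -21)
C(z, c) = 22/15 (C(z, c) = -21/(-9) + 13/(-15) = -21*(-⅑) + 13*(-1/15) = 7/3 - 13/15 = 22/15)
1*C(-30, 25) = 1*(22/15) = 22/15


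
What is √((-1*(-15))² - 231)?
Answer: I*√6 ≈ 2.4495*I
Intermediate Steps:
√((-1*(-15))² - 231) = √(15² - 231) = √(225 - 231) = √(-6) = I*√6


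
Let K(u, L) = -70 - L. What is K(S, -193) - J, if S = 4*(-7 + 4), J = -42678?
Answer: 42801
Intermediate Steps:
S = -12 (S = 4*(-3) = -12)
K(S, -193) - J = (-70 - 1*(-193)) - 1*(-42678) = (-70 + 193) + 42678 = 123 + 42678 = 42801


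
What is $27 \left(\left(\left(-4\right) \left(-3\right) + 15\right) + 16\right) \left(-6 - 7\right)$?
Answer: $-15093$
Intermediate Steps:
$27 \left(\left(\left(-4\right) \left(-3\right) + 15\right) + 16\right) \left(-6 - 7\right) = 27 \left(\left(12 + 15\right) + 16\right) \left(-13\right) = 27 \left(27 + 16\right) \left(-13\right) = 27 \cdot 43 \left(-13\right) = 1161 \left(-13\right) = -15093$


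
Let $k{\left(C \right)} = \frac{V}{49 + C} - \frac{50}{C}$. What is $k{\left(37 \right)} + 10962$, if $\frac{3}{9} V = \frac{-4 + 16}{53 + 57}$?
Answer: $\frac{959111893}{87505} \approx 10961.0$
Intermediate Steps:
$V = \frac{18}{55}$ ($V = 3 \frac{-4 + 16}{53 + 57} = 3 \cdot \frac{12}{110} = 3 \cdot 12 \cdot \frac{1}{110} = 3 \cdot \frac{6}{55} = \frac{18}{55} \approx 0.32727$)
$k{\left(C \right)} = - \frac{50}{C} + \frac{18}{55 \left(49 + C\right)}$ ($k{\left(C \right)} = \frac{18}{55 \left(49 + C\right)} - \frac{50}{C} = - \frac{50}{C} + \frac{18}{55 \left(49 + C\right)}$)
$k{\left(37 \right)} + 10962 = \frac{2 \left(-67375 - 50542\right)}{55 \cdot 37 \left(49 + 37\right)} + 10962 = \frac{2}{55} \cdot \frac{1}{37} \cdot \frac{1}{86} \left(-67375 - 50542\right) + 10962 = \frac{2}{55} \cdot \frac{1}{37} \cdot \frac{1}{86} \left(-117917\right) + 10962 = - \frac{117917}{87505} + 10962 = \frac{959111893}{87505}$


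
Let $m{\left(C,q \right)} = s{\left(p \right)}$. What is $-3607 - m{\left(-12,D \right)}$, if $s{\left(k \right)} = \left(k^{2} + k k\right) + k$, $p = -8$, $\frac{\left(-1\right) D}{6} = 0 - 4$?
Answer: $-3727$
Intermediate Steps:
$D = 24$ ($D = - 6 \left(0 - 4\right) = \left(-6\right) \left(-4\right) = 24$)
$s{\left(k \right)} = k + 2 k^{2}$ ($s{\left(k \right)} = \left(k^{2} + k^{2}\right) + k = 2 k^{2} + k = k + 2 k^{2}$)
$m{\left(C,q \right)} = 120$ ($m{\left(C,q \right)} = - 8 \left(1 + 2 \left(-8\right)\right) = - 8 \left(1 - 16\right) = \left(-8\right) \left(-15\right) = 120$)
$-3607 - m{\left(-12,D \right)} = -3607 - 120 = -3727$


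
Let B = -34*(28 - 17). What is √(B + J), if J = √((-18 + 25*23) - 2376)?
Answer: √(-374 + I*√1819) ≈ 1.1009 + 19.37*I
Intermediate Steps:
J = I*√1819 (J = √((-18 + 575) - 2376) = √(557 - 2376) = √(-1819) = I*√1819 ≈ 42.65*I)
B = -374 (B = -34*11 = -374)
√(B + J) = √(-374 + I*√1819)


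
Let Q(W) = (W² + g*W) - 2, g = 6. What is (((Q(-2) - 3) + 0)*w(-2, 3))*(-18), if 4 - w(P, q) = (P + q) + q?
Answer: 0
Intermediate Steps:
Q(W) = -2 + W² + 6*W (Q(W) = (W² + 6*W) - 2 = -2 + W² + 6*W)
w(P, q) = 4 - P - 2*q (w(P, q) = 4 - ((P + q) + q) = 4 - (P + 2*q) = 4 + (-P - 2*q) = 4 - P - 2*q)
(((Q(-2) - 3) + 0)*w(-2, 3))*(-18) = ((((-2 + (-2)² + 6*(-2)) - 3) + 0)*(4 - 1*(-2) - 2*3))*(-18) = ((((-2 + 4 - 12) - 3) + 0)*(4 + 2 - 6))*(-18) = (((-10 - 3) + 0)*0)*(-18) = ((-13 + 0)*0)*(-18) = -13*0*(-18) = 0*(-18) = 0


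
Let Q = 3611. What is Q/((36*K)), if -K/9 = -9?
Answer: 3611/2916 ≈ 1.2383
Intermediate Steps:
K = 81 (K = -9*(-9) = 81)
Q/((36*K)) = 3611/((36*81)) = 3611/2916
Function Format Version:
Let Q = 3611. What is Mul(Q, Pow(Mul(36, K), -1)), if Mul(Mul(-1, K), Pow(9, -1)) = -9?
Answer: Rational(3611, 2916) ≈ 1.2383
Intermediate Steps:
K = 81 (K = Mul(-9, -9) = 81)
Mul(Q, Pow(Mul(36, K), -1)) = Mul(3611, Pow(Mul(36, 81), -1)) = Mul(3611, Pow(2916, -1)) = Mul(3611, Rational(1, 2916)) = Rational(3611, 2916)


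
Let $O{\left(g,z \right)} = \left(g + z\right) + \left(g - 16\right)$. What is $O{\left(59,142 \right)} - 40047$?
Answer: $-39803$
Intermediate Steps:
$O{\left(g,z \right)} = -16 + z + 2 g$ ($O{\left(g,z \right)} = \left(g + z\right) + \left(g - 16\right) = \left(g + z\right) + \left(-16 + g\right) = -16 + z + 2 g$)
$O{\left(59,142 \right)} - 40047 = \left(-16 + 142 + 2 \cdot 59\right) - 40047 = \left(-16 + 142 + 118\right) - 40047 = 244 - 40047 = -39803$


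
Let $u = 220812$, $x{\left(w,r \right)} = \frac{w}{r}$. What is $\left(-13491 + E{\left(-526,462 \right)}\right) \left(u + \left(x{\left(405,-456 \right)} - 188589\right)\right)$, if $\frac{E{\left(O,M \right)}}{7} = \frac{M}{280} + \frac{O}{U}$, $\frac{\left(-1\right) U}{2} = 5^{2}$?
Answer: $- \frac{6565845339141}{15200} \approx -4.3196 \cdot 10^{8}$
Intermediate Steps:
$U = -50$ ($U = - 2 \cdot 5^{2} = \left(-2\right) 25 = -50$)
$E{\left(O,M \right)} = - \frac{7 O}{50} + \frac{M}{40}$ ($E{\left(O,M \right)} = 7 \left(\frac{M}{280} + \frac{O}{-50}\right) = 7 \left(M \frac{1}{280} + O \left(- \frac{1}{50}\right)\right) = 7 \left(\frac{M}{280} - \frac{O}{50}\right) = 7 \left(- \frac{O}{50} + \frac{M}{280}\right) = - \frac{7 O}{50} + \frac{M}{40}$)
$\left(-13491 + E{\left(-526,462 \right)}\right) \left(u + \left(x{\left(405,-456 \right)} - 188589\right)\right) = \left(-13491 + \left(\left(- \frac{7}{50}\right) \left(-526\right) + \frac{1}{40} \cdot 462\right)\right) \left(220812 - \left(188589 - \frac{405}{-456}\right)\right) = \left(-13491 + \left(\frac{1841}{25} + \frac{231}{20}\right)\right) \left(220812 + \left(405 \left(- \frac{1}{456}\right) - 188589\right)\right) = \left(-13491 + \frac{8519}{100}\right) \left(220812 - \frac{28665663}{152}\right) = - \frac{1340581 \left(220812 - \frac{28665663}{152}\right)}{100} = \left(- \frac{1340581}{100}\right) \frac{4897761}{152} = - \frac{6565845339141}{15200}$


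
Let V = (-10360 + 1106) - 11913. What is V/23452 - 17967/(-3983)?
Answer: 337053923/93409316 ≈ 3.6084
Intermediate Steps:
V = -21167 (V = -9254 - 11913 = -21167)
V/23452 - 17967/(-3983) = -21167/23452 - 17967/(-3983) = -21167*1/23452 - 17967*(-1/3983) = -21167/23452 + 17967/3983 = 337053923/93409316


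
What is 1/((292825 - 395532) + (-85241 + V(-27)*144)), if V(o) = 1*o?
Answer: -1/191836 ≈ -5.2128e-6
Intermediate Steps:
V(o) = o
1/((292825 - 395532) + (-85241 + V(-27)*144)) = 1/((292825 - 395532) + (-85241 - 27*144)) = 1/(-102707 + (-85241 - 3888)) = 1/(-102707 - 89129) = 1/(-191836) = -1/191836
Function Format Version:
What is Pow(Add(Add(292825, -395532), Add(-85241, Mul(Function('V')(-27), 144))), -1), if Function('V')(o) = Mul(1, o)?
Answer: Rational(-1, 191836) ≈ -5.2128e-6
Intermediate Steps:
Function('V')(o) = o
Pow(Add(Add(292825, -395532), Add(-85241, Mul(Function('V')(-27), 144))), -1) = Pow(Add(Add(292825, -395532), Add(-85241, Mul(-27, 144))), -1) = Pow(Add(-102707, Add(-85241, -3888)), -1) = Pow(Add(-102707, -89129), -1) = Pow(-191836, -1) = Rational(-1, 191836)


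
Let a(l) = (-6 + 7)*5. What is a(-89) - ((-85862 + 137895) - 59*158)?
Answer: -42706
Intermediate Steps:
a(l) = 5 (a(l) = 1*5 = 5)
a(-89) - ((-85862 + 137895) - 59*158) = 5 - ((-85862 + 137895) - 59*158) = 5 - (52033 - 9322) = 5 - 1*42711 = 5 - 42711 = -42706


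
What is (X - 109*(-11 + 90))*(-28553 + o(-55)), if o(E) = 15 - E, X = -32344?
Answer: 1166521265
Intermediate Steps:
(X - 109*(-11 + 90))*(-28553 + o(-55)) = (-32344 - 109*(-11 + 90))*(-28553 + (15 - 1*(-55))) = (-32344 - 109*79)*(-28553 + (15 + 55)) = (-32344 - 8611)*(-28553 + 70) = -40955*(-28483) = 1166521265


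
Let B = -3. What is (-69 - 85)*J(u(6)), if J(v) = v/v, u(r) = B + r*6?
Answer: -154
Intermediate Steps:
u(r) = -3 + 6*r (u(r) = -3 + r*6 = -3 + 6*r)
J(v) = 1
(-69 - 85)*J(u(6)) = (-69 - 85)*1 = -154*1 = -154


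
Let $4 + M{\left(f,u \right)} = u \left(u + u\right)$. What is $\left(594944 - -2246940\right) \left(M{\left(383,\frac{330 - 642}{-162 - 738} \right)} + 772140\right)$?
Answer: $\frac{12343059153487168}{5625} \approx 2.1943 \cdot 10^{12}$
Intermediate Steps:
$M{\left(f,u \right)} = -4 + 2 u^{2}$ ($M{\left(f,u \right)} = -4 + u \left(u + u\right) = -4 + u 2 u = -4 + 2 u^{2}$)
$\left(594944 - -2246940\right) \left(M{\left(383,\frac{330 - 642}{-162 - 738} \right)} + 772140\right) = \left(594944 - -2246940\right) \left(\left(-4 + 2 \left(\frac{330 - 642}{-162 - 738}\right)^{2}\right) + 772140\right) = \left(594944 + 2246940\right) \left(\left(-4 + 2 \left(- \frac{312}{-900}\right)^{2}\right) + 772140\right) = 2841884 \left(\left(-4 + 2 \left(\left(-312\right) \left(- \frac{1}{900}\right)\right)^{2}\right) + 772140\right) = 2841884 \left(\left(-4 + 2 \left(\frac{26}{75}\right)^{2}\right) + 772140\right) = 2841884 \left(\left(-4 + 2 \cdot \frac{676}{5625}\right) + 772140\right) = 2841884 \left(\left(-4 + \frac{1352}{5625}\right) + 772140\right) = 2841884 \left(- \frac{21148}{5625} + 772140\right) = 2841884 \cdot \frac{4343266352}{5625} = \frac{12343059153487168}{5625}$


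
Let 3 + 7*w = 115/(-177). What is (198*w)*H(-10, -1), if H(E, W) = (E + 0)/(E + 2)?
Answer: -53295/413 ≈ -129.04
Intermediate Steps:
w = -646/1239 (w = -3/7 + (115/(-177))/7 = -3/7 + (115*(-1/177))/7 = -3/7 + (1/7)*(-115/177) = -3/7 - 115/1239 = -646/1239 ≈ -0.52139)
H(E, W) = E/(2 + E)
(198*w)*H(-10, -1) = (198*(-646/1239))*(-10/(2 - 10)) = -(-426360)/(413*(-8)) = -(-426360)*(-1)/(413*8) = -42636/413*5/4 = -53295/413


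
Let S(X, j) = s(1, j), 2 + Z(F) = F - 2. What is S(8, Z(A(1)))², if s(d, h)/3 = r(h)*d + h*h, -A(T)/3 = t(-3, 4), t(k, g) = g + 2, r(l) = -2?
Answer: 2090916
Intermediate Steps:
t(k, g) = 2 + g
A(T) = -18 (A(T) = -3*(2 + 4) = -3*6 = -18)
Z(F) = -4 + F (Z(F) = -2 + (F - 2) = -2 + (-2 + F) = -4 + F)
s(d, h) = -6*d + 3*h² (s(d, h) = 3*(-2*d + h*h) = 3*(-2*d + h²) = 3*(h² - 2*d) = -6*d + 3*h²)
S(X, j) = -6 + 3*j² (S(X, j) = -6*1 + 3*j² = -6 + 3*j²)
S(8, Z(A(1)))² = (-6 + 3*(-4 - 18)²)² = (-6 + 3*(-22)²)² = (-6 + 3*484)² = (-6 + 1452)² = 1446² = 2090916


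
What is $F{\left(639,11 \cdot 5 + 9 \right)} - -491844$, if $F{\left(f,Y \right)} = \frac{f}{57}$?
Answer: $\frac{9345249}{19} \approx 4.9186 \cdot 10^{5}$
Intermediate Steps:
$F{\left(f,Y \right)} = \frac{f}{57}$ ($F{\left(f,Y \right)} = f \frac{1}{57} = \frac{f}{57}$)
$F{\left(639,11 \cdot 5 + 9 \right)} - -491844 = \frac{1}{57} \cdot 639 - -491844 = \frac{213}{19} + 491844 = \frac{9345249}{19}$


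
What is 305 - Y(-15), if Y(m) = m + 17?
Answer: 303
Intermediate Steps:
Y(m) = 17 + m
305 - Y(-15) = 305 - (17 - 15) = 305 - 1*2 = 305 - 2 = 303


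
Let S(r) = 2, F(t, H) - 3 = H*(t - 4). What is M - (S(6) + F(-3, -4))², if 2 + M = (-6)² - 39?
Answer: -1094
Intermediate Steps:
F(t, H) = 3 + H*(-4 + t) (F(t, H) = 3 + H*(t - 4) = 3 + H*(-4 + t))
M = -5 (M = -2 + ((-6)² - 39) = -2 + (36 - 39) = -2 - 3 = -5)
M - (S(6) + F(-3, -4))² = -5 - (2 + (3 - 4*(-4) - 4*(-3)))² = -5 - (2 + (3 + 16 + 12))² = -5 - (2 + 31)² = -5 - 1*33² = -5 - 1*1089 = -5 - 1089 = -1094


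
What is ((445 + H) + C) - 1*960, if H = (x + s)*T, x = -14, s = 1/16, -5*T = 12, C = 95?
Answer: -7731/20 ≈ -386.55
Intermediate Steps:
T = -12/5 (T = -⅕*12 = -12/5 ≈ -2.4000)
s = 1/16 ≈ 0.062500
H = 669/20 (H = (-14 + 1/16)*(-12/5) = -223/16*(-12/5) = 669/20 ≈ 33.450)
((445 + H) + C) - 1*960 = ((445 + 669/20) + 95) - 1*960 = (9569/20 + 95) - 960 = 11469/20 - 960 = -7731/20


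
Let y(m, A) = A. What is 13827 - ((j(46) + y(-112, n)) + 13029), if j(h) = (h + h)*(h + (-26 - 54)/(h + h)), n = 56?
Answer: -3410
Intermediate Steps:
j(h) = 2*h*(h - 40/h) (j(h) = (2*h)*(h - 80*1/(2*h)) = (2*h)*(h - 40/h) = 2*h*(h - 40/h))
13827 - ((j(46) + y(-112, n)) + 13029) = 13827 - (((-80 + 2*46²) + 56) + 13029) = 13827 - (((-80 + 2*2116) + 56) + 13029) = 13827 - (((-80 + 4232) + 56) + 13029) = 13827 - ((4152 + 56) + 13029) = 13827 - (4208 + 13029) = 13827 - 1*17237 = 13827 - 17237 = -3410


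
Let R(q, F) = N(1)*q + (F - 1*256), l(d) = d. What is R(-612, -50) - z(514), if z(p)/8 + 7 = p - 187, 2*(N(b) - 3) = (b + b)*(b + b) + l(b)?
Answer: -6232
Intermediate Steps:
N(b) = 3 + b/2 + 2*b² (N(b) = 3 + ((b + b)*(b + b) + b)/2 = 3 + ((2*b)*(2*b) + b)/2 = 3 + (4*b² + b)/2 = 3 + (b + 4*b²)/2 = 3 + (b/2 + 2*b²) = 3 + b/2 + 2*b²)
R(q, F) = -256 + F + 11*q/2 (R(q, F) = (3 + (½)*1 + 2*1²)*q + (F - 1*256) = (3 + ½ + 2*1)*q + (F - 256) = (3 + ½ + 2)*q + (-256 + F) = 11*q/2 + (-256 + F) = -256 + F + 11*q/2)
z(p) = -1552 + 8*p (z(p) = -56 + 8*(p - 187) = -56 + 8*(-187 + p) = -56 + (-1496 + 8*p) = -1552 + 8*p)
R(-612, -50) - z(514) = (-256 - 50 + (11/2)*(-612)) - (-1552 + 8*514) = (-256 - 50 - 3366) - (-1552 + 4112) = -3672 - 1*2560 = -3672 - 2560 = -6232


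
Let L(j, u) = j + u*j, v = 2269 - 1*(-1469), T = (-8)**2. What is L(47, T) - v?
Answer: -683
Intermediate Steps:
T = 64
v = 3738 (v = 2269 + 1469 = 3738)
L(j, u) = j + j*u
L(47, T) - v = 47*(1 + 64) - 1*3738 = 47*65 - 3738 = 3055 - 3738 = -683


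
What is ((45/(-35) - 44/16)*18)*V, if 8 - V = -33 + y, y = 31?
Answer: -5085/7 ≈ -726.43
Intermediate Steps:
V = 10 (V = 8 - (-33 + 31) = 8 - 1*(-2) = 8 + 2 = 10)
((45/(-35) - 44/16)*18)*V = ((45/(-35) - 44/16)*18)*10 = ((45*(-1/35) - 44*1/16)*18)*10 = ((-9/7 - 11/4)*18)*10 = -113/28*18*10 = -1017/14*10 = -5085/7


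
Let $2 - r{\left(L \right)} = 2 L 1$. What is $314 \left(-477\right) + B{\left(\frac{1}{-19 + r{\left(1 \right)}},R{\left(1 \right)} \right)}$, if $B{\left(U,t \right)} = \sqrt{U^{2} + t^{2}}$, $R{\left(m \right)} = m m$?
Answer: $-149778 + \frac{\sqrt{362}}{19} \approx -1.4978 \cdot 10^{5}$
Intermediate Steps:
$R{\left(m \right)} = m^{2}$
$r{\left(L \right)} = 2 - 2 L$ ($r{\left(L \right)} = 2 - 2 L 1 = 2 - 2 L$)
$314 \left(-477\right) + B{\left(\frac{1}{-19 + r{\left(1 \right)}},R{\left(1 \right)} \right)} = 314 \left(-477\right) + \sqrt{\left(\frac{1}{-19 + \left(2 - 2\right)}\right)^{2} + \left(1^{2}\right)^{2}} = -149778 + \sqrt{\left(\frac{1}{-19 + \left(2 - 2\right)}\right)^{2} + 1^{2}} = -149778 + \sqrt{\left(\frac{1}{-19 + 0}\right)^{2} + 1} = -149778 + \sqrt{\left(\frac{1}{-19}\right)^{2} + 1} = -149778 + \sqrt{\left(- \frac{1}{19}\right)^{2} + 1} = -149778 + \sqrt{\frac{1}{361} + 1} = -149778 + \sqrt{\frac{362}{361}} = -149778 + \frac{\sqrt{362}}{19}$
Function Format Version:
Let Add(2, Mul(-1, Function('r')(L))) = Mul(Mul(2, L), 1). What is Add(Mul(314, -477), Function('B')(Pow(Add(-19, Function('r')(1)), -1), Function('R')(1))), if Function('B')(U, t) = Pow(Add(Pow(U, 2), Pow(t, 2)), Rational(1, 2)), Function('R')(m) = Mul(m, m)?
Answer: Add(-149778, Mul(Rational(1, 19), Pow(362, Rational(1, 2)))) ≈ -1.4978e+5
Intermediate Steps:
Function('R')(m) = Pow(m, 2)
Function('r')(L) = Add(2, Mul(-2, L)) (Function('r')(L) = Add(2, Mul(-1, Mul(Mul(2, L), 1))) = Add(2, Mul(-1, Mul(2, L))) = Add(2, Mul(-2, L)))
Add(Mul(314, -477), Function('B')(Pow(Add(-19, Function('r')(1)), -1), Function('R')(1))) = Add(Mul(314, -477), Pow(Add(Pow(Pow(Add(-19, Add(2, Mul(-2, 1))), -1), 2), Pow(Pow(1, 2), 2)), Rational(1, 2))) = Add(-149778, Pow(Add(Pow(Pow(Add(-19, Add(2, -2)), -1), 2), Pow(1, 2)), Rational(1, 2))) = Add(-149778, Pow(Add(Pow(Pow(Add(-19, 0), -1), 2), 1), Rational(1, 2))) = Add(-149778, Pow(Add(Pow(Pow(-19, -1), 2), 1), Rational(1, 2))) = Add(-149778, Pow(Add(Pow(Rational(-1, 19), 2), 1), Rational(1, 2))) = Add(-149778, Pow(Add(Rational(1, 361), 1), Rational(1, 2))) = Add(-149778, Pow(Rational(362, 361), Rational(1, 2))) = Add(-149778, Mul(Rational(1, 19), Pow(362, Rational(1, 2))))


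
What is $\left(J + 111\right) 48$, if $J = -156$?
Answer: $-2160$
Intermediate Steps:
$\left(J + 111\right) 48 = \left(-156 + 111\right) 48 = \left(-45\right) 48 = -2160$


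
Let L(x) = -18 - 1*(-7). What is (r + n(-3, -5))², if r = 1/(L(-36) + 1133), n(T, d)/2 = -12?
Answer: 725063329/1258884 ≈ 575.96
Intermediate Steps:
n(T, d) = -24 (n(T, d) = 2*(-12) = -24)
L(x) = -11 (L(x) = -18 + 7 = -11)
r = 1/1122 (r = 1/(-11 + 1133) = 1/1122 ≈ 0.00089127)
(r + n(-3, -5))² = (1/1122 - 24)² = (-26927/1122)² = 725063329/1258884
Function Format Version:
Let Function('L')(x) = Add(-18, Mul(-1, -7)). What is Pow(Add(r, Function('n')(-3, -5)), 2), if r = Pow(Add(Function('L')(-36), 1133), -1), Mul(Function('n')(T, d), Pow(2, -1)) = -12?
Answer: Rational(725063329, 1258884) ≈ 575.96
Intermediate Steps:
Function('n')(T, d) = -24 (Function('n')(T, d) = Mul(2, -12) = -24)
Function('L')(x) = -11 (Function('L')(x) = Add(-18, 7) = -11)
r = Rational(1, 1122) (r = Pow(Add(-11, 1133), -1) = Pow(1122, -1) = Rational(1, 1122) ≈ 0.00089127)
Pow(Add(r, Function('n')(-3, -5)), 2) = Pow(Add(Rational(1, 1122), -24), 2) = Pow(Rational(-26927, 1122), 2) = Rational(725063329, 1258884)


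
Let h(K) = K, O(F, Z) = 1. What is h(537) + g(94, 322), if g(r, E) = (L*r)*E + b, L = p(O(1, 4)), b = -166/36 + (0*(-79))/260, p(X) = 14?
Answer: 7637119/18 ≈ 4.2428e+5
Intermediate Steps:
b = -83/18 (b = -166*1/36 + 0*(1/260) = -83/18 + 0 = -83/18 ≈ -4.6111)
L = 14
g(r, E) = -83/18 + 14*E*r (g(r, E) = (14*r)*E - 83/18 = 14*E*r - 83/18 = -83/18 + 14*E*r)
h(537) + g(94, 322) = 537 + (-83/18 + 14*322*94) = 537 + (-83/18 + 423752) = 537 + 7627453/18 = 7637119/18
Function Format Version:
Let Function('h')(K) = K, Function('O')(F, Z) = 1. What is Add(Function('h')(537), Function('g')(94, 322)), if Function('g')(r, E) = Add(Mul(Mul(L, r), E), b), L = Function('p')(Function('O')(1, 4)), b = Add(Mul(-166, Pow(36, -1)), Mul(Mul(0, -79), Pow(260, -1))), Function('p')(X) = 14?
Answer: Rational(7637119, 18) ≈ 4.2428e+5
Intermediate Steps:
b = Rational(-83, 18) (b = Add(Mul(-166, Rational(1, 36)), Mul(0, Rational(1, 260))) = Add(Rational(-83, 18), 0) = Rational(-83, 18) ≈ -4.6111)
L = 14
Function('g')(r, E) = Add(Rational(-83, 18), Mul(14, E, r)) (Function('g')(r, E) = Add(Mul(Mul(14, r), E), Rational(-83, 18)) = Add(Mul(14, E, r), Rational(-83, 18)) = Add(Rational(-83, 18), Mul(14, E, r)))
Add(Function('h')(537), Function('g')(94, 322)) = Add(537, Add(Rational(-83, 18), Mul(14, 322, 94))) = Add(537, Add(Rational(-83, 18), 423752)) = Add(537, Rational(7627453, 18)) = Rational(7637119, 18)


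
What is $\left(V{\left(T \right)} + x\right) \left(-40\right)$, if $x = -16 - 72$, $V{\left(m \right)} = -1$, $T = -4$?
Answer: $3560$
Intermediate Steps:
$x = -88$ ($x = -16 - 72 = -88$)
$\left(V{\left(T \right)} + x\right) \left(-40\right) = \left(-1 - 88\right) \left(-40\right) = \left(-89\right) \left(-40\right) = 3560$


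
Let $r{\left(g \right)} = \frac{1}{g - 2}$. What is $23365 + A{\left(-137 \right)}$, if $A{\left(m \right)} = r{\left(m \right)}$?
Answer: $\frac{3247734}{139} \approx 23365.0$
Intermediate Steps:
$r{\left(g \right)} = \frac{1}{-2 + g}$
$A{\left(m \right)} = \frac{1}{-2 + m}$
$23365 + A{\left(-137 \right)} = 23365 + \frac{1}{-2 - 137} = 23365 + \frac{1}{-139} = 23365 - \frac{1}{139} = \frac{3247734}{139}$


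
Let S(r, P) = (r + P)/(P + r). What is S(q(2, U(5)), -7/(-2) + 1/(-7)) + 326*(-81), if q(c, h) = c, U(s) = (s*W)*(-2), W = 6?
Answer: -26405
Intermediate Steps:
U(s) = -12*s (U(s) = (s*6)*(-2) = (6*s)*(-2) = -12*s)
S(r, P) = 1 (S(r, P) = (P + r)/(P + r) = 1)
S(q(2, U(5)), -7/(-2) + 1/(-7)) + 326*(-81) = 1 + 326*(-81) = 1 - 26406 = -26405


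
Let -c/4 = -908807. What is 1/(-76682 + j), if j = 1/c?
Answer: -3635228/278756553495 ≈ -1.3041e-5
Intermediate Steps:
c = 3635228 (c = -4*(-908807) = 3635228)
j = 1/3635228 ≈ 2.7509e-7
1/(-76682 + j) = 1/(-76682 + 1/3635228) = 1/(-278756553495/3635228) = -3635228/278756553495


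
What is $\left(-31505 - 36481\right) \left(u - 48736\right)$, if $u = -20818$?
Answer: $4728698244$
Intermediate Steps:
$\left(-31505 - 36481\right) \left(u - 48736\right) = \left(-31505 - 36481\right) \left(-20818 - 48736\right) = \left(-67986\right) \left(-69554\right) = 4728698244$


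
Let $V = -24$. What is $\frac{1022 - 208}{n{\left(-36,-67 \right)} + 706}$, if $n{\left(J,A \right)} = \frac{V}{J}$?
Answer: $\frac{1221}{1060} \approx 1.1519$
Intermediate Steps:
$n{\left(J,A \right)} = - \frac{24}{J}$
$\frac{1022 - 208}{n{\left(-36,-67 \right)} + 706} = \frac{1022 - 208}{- \frac{24}{-36} + 706} = \frac{814}{\left(-24\right) \left(- \frac{1}{36}\right) + 706} = \frac{814}{\frac{2}{3} + 706} = \frac{814}{\frac{2120}{3}} = 814 \cdot \frac{3}{2120} = \frac{1221}{1060}$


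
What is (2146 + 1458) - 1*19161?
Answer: -15557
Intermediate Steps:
(2146 + 1458) - 1*19161 = 3604 - 19161 = -15557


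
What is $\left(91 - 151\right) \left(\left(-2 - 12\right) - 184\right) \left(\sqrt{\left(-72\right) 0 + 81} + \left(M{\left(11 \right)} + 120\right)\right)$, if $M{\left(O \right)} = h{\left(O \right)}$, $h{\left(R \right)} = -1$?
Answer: $1520640$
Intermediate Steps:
$M{\left(O \right)} = -1$
$\left(91 - 151\right) \left(\left(-2 - 12\right) - 184\right) \left(\sqrt{\left(-72\right) 0 + 81} + \left(M{\left(11 \right)} + 120\right)\right) = \left(91 - 151\right) \left(\left(-2 - 12\right) - 184\right) \left(\sqrt{\left(-72\right) 0 + 81} + \left(-1 + 120\right)\right) = - 60 \left(\left(-2 - 12\right) - 184\right) \left(\sqrt{0 + 81} + 119\right) = - 60 \left(-14 - 184\right) \left(\sqrt{81} + 119\right) = \left(-60\right) \left(-198\right) \left(9 + 119\right) = 11880 \cdot 128 = 1520640$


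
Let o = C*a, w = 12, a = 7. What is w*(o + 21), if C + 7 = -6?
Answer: -840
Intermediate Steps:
C = -13 (C = -7 - 6 = -13)
o = -91 (o = -13*7 = -91)
w*(o + 21) = 12*(-91 + 21) = 12*(-70) = -840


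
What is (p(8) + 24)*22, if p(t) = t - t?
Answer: 528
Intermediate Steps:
p(t) = 0
(p(8) + 24)*22 = (0 + 24)*22 = 24*22 = 528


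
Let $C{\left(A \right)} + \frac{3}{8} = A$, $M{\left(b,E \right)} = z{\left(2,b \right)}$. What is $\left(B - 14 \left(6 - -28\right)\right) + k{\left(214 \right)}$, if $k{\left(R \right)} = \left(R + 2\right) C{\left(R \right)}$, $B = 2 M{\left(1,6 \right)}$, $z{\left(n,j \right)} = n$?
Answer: $45671$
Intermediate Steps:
$M{\left(b,E \right)} = 2$
$C{\left(A \right)} = - \frac{3}{8} + A$
$B = 4$ ($B = 2 \cdot 2 = 4$)
$k{\left(R \right)} = \left(2 + R\right) \left(- \frac{3}{8} + R\right)$ ($k{\left(R \right)} = \left(R + 2\right) \left(- \frac{3}{8} + R\right) = \left(2 + R\right) \left(- \frac{3}{8} + R\right)$)
$\left(B - 14 \left(6 - -28\right)\right) + k{\left(214 \right)} = \left(4 - 14 \left(6 - -28\right)\right) + \frac{\left(-3 + 8 \cdot 214\right) \left(2 + 214\right)}{8} = \left(4 - 14 \left(6 + 28\right)\right) + \frac{1}{8} \left(-3 + 1712\right) 216 = \left(4 - 476\right) + \frac{1}{8} \cdot 1709 \cdot 216 = \left(4 - 476\right) + 46143 = -472 + 46143 = 45671$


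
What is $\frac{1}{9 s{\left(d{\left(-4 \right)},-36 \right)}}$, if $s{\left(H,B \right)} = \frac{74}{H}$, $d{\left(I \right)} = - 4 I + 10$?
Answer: $\frac{13}{333} \approx 0.039039$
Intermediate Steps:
$d{\left(I \right)} = 10 - 4 I$
$\frac{1}{9 s{\left(d{\left(-4 \right)},-36 \right)}} = \frac{1}{9 \frac{74}{10 - -16}} = \frac{1}{9 \frac{74}{10 + 16}} = \frac{1}{9 \cdot \frac{74}{26}} = \frac{1}{9 \cdot 74 \cdot \frac{1}{26}} = \frac{1}{9 \cdot \frac{37}{13}} = \frac{1}{\frac{333}{13}} = \frac{13}{333}$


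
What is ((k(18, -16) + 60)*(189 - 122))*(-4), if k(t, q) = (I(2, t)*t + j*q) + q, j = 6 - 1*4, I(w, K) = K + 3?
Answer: -104520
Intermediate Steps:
I(w, K) = 3 + K
j = 2 (j = 6 - 4 = 2)
k(t, q) = 3*q + t*(3 + t) (k(t, q) = ((3 + t)*t + 2*q) + q = (t*(3 + t) + 2*q) + q = (2*q + t*(3 + t)) + q = 3*q + t*(3 + t))
((k(18, -16) + 60)*(189 - 122))*(-4) = (((3*(-16) + 18*(3 + 18)) + 60)*(189 - 122))*(-4) = (((-48 + 18*21) + 60)*67)*(-4) = (((-48 + 378) + 60)*67)*(-4) = ((330 + 60)*67)*(-4) = (390*67)*(-4) = 26130*(-4) = -104520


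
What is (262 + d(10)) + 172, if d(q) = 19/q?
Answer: 4359/10 ≈ 435.90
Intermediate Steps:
(262 + d(10)) + 172 = (262 + 19/10) + 172 = 2639/10 + 172 = 4359/10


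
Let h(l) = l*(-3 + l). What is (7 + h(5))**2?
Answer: 289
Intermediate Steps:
(7 + h(5))**2 = (7 + 5*(-3 + 5))**2 = (7 + 5*2)**2 = (7 + 10)**2 = 17**2 = 289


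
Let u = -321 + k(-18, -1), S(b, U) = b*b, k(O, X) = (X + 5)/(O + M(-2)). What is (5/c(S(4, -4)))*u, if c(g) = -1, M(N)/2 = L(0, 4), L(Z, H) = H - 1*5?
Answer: 1606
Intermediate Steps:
L(Z, H) = -5 + H (L(Z, H) = H - 5 = -5 + H)
M(N) = -2 (M(N) = 2*(-5 + 4) = 2*(-1) = -2)
k(O, X) = (5 + X)/(-2 + O) (k(O, X) = (X + 5)/(O - 2) = (5 + X)/(-2 + O))
S(b, U) = b**2
u = -1606/5 (u = -321 + (5 - 1)/(-2 - 18) = -321 + 4/(-20) = -321 - 1/20*4 = -321 - 1/5 = -1606/5 ≈ -321.20)
(5/c(S(4, -4)))*u = (5/(-1))*(-1606/5) = (5*(-1))*(-1606/5) = -5*(-1606/5) = 1606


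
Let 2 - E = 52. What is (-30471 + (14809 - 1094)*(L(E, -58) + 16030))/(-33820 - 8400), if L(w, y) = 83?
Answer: -55239831/10555 ≈ -5233.5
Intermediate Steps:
E = -50 (E = 2 - 1*52 = 2 - 52 = -50)
(-30471 + (14809 - 1094)*(L(E, -58) + 16030))/(-33820 - 8400) = (-30471 + (14809 - 1094)*(83 + 16030))/(-33820 - 8400) = (-30471 + 13715*16113)/(-42220) = (-30471 + 220989795)*(-1/42220) = 220959324*(-1/42220) = -55239831/10555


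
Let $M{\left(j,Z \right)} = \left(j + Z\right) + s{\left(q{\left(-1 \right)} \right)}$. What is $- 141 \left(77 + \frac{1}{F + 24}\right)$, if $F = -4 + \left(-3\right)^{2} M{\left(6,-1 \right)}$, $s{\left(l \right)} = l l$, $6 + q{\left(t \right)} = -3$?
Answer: $- \frac{8620599}{794} \approx -10857.0$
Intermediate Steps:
$q{\left(t \right)} = -9$ ($q{\left(t \right)} = -6 - 3 = -9$)
$s{\left(l \right)} = l^{2}$
$M{\left(j,Z \right)} = 81 + Z + j$ ($M{\left(j,Z \right)} = \left(j + Z\right) + \left(-9\right)^{2} = \left(Z + j\right) + 81 = 81 + Z + j$)
$F = 770$ ($F = -4 + \left(-3\right)^{2} \left(81 - 1 + 6\right) = -4 + 9 \cdot 86 = -4 + 774 = 770$)
$- 141 \left(77 + \frac{1}{F + 24}\right) = - 141 \left(77 + \frac{1}{770 + 24}\right) = - 141 \left(77 + \frac{1}{794}\right) = \left(-141\right) \frac{61139}{794} = - \frac{8620599}{794}$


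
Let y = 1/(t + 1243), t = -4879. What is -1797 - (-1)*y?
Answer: -6533893/3636 ≈ -1797.0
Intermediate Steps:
y = -1/3636 (y = 1/(-4879 + 1243) = 1/(-3636) = -1/3636 ≈ -0.00027503)
-1797 - (-1)*y = -1797 - (-1)*(-1)/3636 = -1797 - 1*1/3636 = -1797 - 1/3636 = -6533893/3636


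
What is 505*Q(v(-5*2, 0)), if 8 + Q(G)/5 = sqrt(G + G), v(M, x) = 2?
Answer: -15150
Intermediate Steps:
Q(G) = -40 + 5*sqrt(2)*sqrt(G) (Q(G) = -40 + 5*sqrt(G + G) = -40 + 5*sqrt(2*G) = -40 + 5*(sqrt(2)*sqrt(G)) = -40 + 5*sqrt(2)*sqrt(G))
505*Q(v(-5*2, 0)) = 505*(-40 + 5*sqrt(2)*sqrt(2)) = 505*(-40 + 10) = 505*(-30) = -15150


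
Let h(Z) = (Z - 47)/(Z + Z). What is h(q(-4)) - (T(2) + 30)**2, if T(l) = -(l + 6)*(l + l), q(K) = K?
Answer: 19/8 ≈ 2.3750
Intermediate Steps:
T(l) = -2*l*(6 + l) (T(l) = -(6 + l)*2*l = -2*l*(6 + l))
h(Z) = (-47 + Z)/(2*Z) (h(Z) = (-47 + Z)/((2*Z)) = (-47 + Z)*(1/(2*Z)) = (-47 + Z)/(2*Z))
h(q(-4)) - (T(2) + 30)**2 = (1/2)*(-47 - 4)/(-4) - (-2*2*(6 + 2) + 30)**2 = (1/2)*(-1/4)*(-51) - (-2*2*8 + 30)**2 = 51/8 - (-32 + 30)**2 = 51/8 - 1*(-2)**2 = 51/8 - 1*4 = 51/8 - 4 = 19/8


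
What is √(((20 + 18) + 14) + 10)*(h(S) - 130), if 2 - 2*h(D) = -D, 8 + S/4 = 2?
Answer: -141*√62 ≈ -1110.2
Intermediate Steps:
S = -24 (S = -32 + 4*2 = -32 + 8 = -24)
h(D) = 1 + D/2 (h(D) = 1 - (-1)*D/2 = 1 + D/2)
√(((20 + 18) + 14) + 10)*(h(S) - 130) = √(((20 + 18) + 14) + 10)*((1 + (½)*(-24)) - 130) = √((38 + 14) + 10)*((1 - 12) - 130) = √(52 + 10)*(-11 - 130) = √62*(-141) = -141*√62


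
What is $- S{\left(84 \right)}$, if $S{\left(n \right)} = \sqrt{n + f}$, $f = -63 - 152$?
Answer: $- i \sqrt{131} \approx - 11.446 i$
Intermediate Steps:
$f = -215$ ($f = -63 - 152 = -215$)
$S{\left(n \right)} = \sqrt{-215 + n}$ ($S{\left(n \right)} = \sqrt{n - 215} = \sqrt{-215 + n}$)
$- S{\left(84 \right)} = - \sqrt{-215 + 84} = - \sqrt{-131} = - i \sqrt{131}$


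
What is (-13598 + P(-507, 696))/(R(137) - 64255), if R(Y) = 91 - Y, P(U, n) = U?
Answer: 14105/64301 ≈ 0.21936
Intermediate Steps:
(-13598 + P(-507, 696))/(R(137) - 64255) = (-13598 - 507)/((91 - 1*137) - 64255) = -14105/((91 - 137) - 64255) = -14105/(-46 - 64255) = -14105/(-64301) = -14105*(-1/64301) = 14105/64301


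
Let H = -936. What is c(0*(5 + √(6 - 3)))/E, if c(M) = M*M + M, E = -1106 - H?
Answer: 0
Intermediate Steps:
E = -170 (E = -1106 - 1*(-936) = -1106 + 936 = -170)
c(M) = M + M² (c(M) = M² + M = M + M²)
c(0*(5 + √(6 - 3)))/E = ((0*(5 + √(6 - 3)))*(1 + 0*(5 + √(6 - 3))))/(-170) = ((0*(5 + √3))*(1 + 0*(5 + √3)))*(-1/170) = (0*(1 + 0))*(-1/170) = (0*1)*(-1/170) = 0*(-1/170) = 0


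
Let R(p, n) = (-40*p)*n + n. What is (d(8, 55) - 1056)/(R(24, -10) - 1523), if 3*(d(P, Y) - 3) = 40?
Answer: -3119/24201 ≈ -0.12888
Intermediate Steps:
d(P, Y) = 49/3 (d(P, Y) = 3 + (⅓)*40 = 3 + 40/3 = 49/3)
R(p, n) = n - 40*n*p (R(p, n) = -40*n*p + n = n - 40*n*p)
(d(8, 55) - 1056)/(R(24, -10) - 1523) = (49/3 - 1056)/(-10*(1 - 40*24) - 1523) = -3119/(3*(-10*(1 - 960) - 1523)) = -3119/(3*(-10*(-959) - 1523)) = -3119/(3*(9590 - 1523)) = -3119/3/8067 = -3119/3*1/8067 = -3119/24201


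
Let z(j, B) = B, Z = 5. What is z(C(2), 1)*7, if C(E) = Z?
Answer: 7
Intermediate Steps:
C(E) = 5
z(C(2), 1)*7 = 1*7 = 7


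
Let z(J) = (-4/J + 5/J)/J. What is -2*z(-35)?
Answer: -2/1225 ≈ -0.0016327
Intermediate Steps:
z(J) = J⁻² (z(J) = 1/(J*J) = J⁻²)
-2*z(-35) = -2/(-35)² = -2*1/1225 = -2/1225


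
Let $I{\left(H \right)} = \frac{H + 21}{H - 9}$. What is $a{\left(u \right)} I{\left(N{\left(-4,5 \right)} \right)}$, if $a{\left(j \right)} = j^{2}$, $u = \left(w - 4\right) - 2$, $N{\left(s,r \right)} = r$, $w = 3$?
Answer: $- \frac{117}{2} \approx -58.5$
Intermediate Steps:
$I{\left(H \right)} = \frac{21 + H}{-9 + H}$
$u = -3$ ($u = \left(3 - 4\right) - 2 = -1 - 2 = -3$)
$a{\left(u \right)} I{\left(N{\left(-4,5 \right)} \right)} = \left(-3\right)^{2} \frac{21 + 5}{-9 + 5} = 9 \frac{1}{-4} \cdot 26 = 9 \left(\left(- \frac{1}{4}\right) 26\right) = 9 \left(- \frac{13}{2}\right) = - \frac{117}{2}$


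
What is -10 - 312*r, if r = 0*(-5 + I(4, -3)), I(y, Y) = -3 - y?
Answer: -10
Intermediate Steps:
r = 0 (r = 0*(-5 + (-3 - 1*4)) = 0*(-5 + (-3 - 4)) = 0*(-5 - 7) = 0*(-12) = 0)
-10 - 312*r = -10 - 312*0 = -10 + 0 = -10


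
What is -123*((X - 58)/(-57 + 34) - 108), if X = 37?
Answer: 302949/23 ≈ 13172.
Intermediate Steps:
-123*((X - 58)/(-57 + 34) - 108) = -123*((37 - 58)/(-57 + 34) - 108) = -123*(-21/(-23) - 108) = -123*(-21*(-1/23) - 108) = -123*(21/23 - 108) = -123*(-2463/23) = 302949/23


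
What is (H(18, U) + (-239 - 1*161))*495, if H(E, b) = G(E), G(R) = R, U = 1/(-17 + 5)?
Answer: -189090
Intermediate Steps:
U = -1/12 (U = 1/(-12) = -1/12 ≈ -0.083333)
H(E, b) = E
(H(18, U) + (-239 - 1*161))*495 = (18 + (-239 - 1*161))*495 = (18 + (-239 - 161))*495 = (18 - 400)*495 = -382*495 = -189090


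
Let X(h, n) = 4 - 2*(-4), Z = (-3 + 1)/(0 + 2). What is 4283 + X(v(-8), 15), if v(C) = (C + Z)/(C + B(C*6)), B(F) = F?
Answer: 4295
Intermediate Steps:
Z = -1 (Z = -2/2 = -2*½ = -1)
v(C) = (-1 + C)/(7*C) (v(C) = (C - 1)/(C + C*6) = (-1 + C)/(C + 6*C) = (-1 + C)/((7*C)) = (-1 + C)*(1/(7*C)) = (-1 + C)/(7*C))
X(h, n) = 12 (X(h, n) = 4 + 8 = 12)
4283 + X(v(-8), 15) = 4283 + 12 = 4295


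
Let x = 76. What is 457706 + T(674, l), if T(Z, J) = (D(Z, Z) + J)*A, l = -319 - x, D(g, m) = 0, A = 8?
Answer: 454546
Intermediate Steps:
l = -395 (l = -319 - 1*76 = -319 - 76 = -395)
T(Z, J) = 8*J (T(Z, J) = (0 + J)*8 = J*8 = 8*J)
457706 + T(674, l) = 457706 + 8*(-395) = 457706 - 3160 = 454546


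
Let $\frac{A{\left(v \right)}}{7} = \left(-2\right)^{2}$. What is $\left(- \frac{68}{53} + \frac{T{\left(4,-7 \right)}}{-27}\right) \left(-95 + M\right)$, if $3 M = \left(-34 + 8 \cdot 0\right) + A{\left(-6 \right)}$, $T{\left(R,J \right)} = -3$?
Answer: $\frac{54223}{477} \approx 113.68$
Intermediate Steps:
$A{\left(v \right)} = 28$ ($A{\left(v \right)} = 7 \left(-2\right)^{2} = 7 \cdot 4 = 28$)
$M = -2$ ($M = \frac{\left(-34 + 8 \cdot 0\right) + 28}{3} = \frac{\left(-34 + 0\right) + 28}{3} = \frac{-34 + 28}{3} = \frac{1}{3} \left(-6\right) = -2$)
$\left(- \frac{68}{53} + \frac{T{\left(4,-7 \right)}}{-27}\right) \left(-95 + M\right) = \left(- \frac{68}{53} - \frac{3}{-27}\right) \left(-95 - 2\right) = \left(\left(-68\right) \frac{1}{53} - - \frac{1}{9}\right) \left(-97\right) = \left(- \frac{68}{53} + \frac{1}{9}\right) \left(-97\right) = \left(- \frac{559}{477}\right) \left(-97\right) = \frac{54223}{477}$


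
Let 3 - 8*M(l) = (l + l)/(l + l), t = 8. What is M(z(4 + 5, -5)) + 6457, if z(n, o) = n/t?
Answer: 25829/4 ≈ 6457.3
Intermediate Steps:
z(n, o) = n/8
M(l) = ¼ (M(l) = 3/8 - (l + l)/(8*(l + l)) = 3/8 - 2*l/(8*(2*l)) = 3/8 - 2*l*1/(2*l)/8 = 3/8 - ⅛*1 = 3/8 - ⅛ = ¼)
M(z(4 + 5, -5)) + 6457 = ¼ + 6457 = 25829/4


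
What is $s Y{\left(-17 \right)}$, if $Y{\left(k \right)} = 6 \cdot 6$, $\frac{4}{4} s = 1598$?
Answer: $57528$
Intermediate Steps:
$s = 1598$
$Y{\left(k \right)} = 36$
$s Y{\left(-17 \right)} = 1598 \cdot 36 = 57528$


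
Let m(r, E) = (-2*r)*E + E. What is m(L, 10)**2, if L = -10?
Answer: 44100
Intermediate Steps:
m(r, E) = E - 2*E*r (m(r, E) = -2*E*r + E = E - 2*E*r)
m(L, 10)**2 = (10*(1 - 2*(-10)))**2 = (10*(1 + 20))**2 = (10*21)**2 = 210**2 = 44100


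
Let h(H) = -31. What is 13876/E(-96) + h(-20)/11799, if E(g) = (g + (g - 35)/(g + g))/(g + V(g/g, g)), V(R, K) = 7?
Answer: 2797696757981/215933499 ≈ 12956.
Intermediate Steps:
E(g) = (g + (-35 + g)/(2*g))/(7 + g) (E(g) = (g + (g - 35)/(g + g))/(g + 7) = (g + (-35 + g)/((2*g)))/(7 + g) = (g + (-35 + g)*(1/(2*g)))/(7 + g) = (g + (-35 + g)/(2*g))/(7 + g))
13876/E(-96) + h(-20)/11799 = 13876/(((½)*(-35 - 96 + 2*(-96)²)/(-96*(7 - 96)))) - 31/11799 = 13876/(((½)*(-1/96)*(-35 - 96 + 2*9216)/(-89))) - 31*1/11799 = 13876/(((½)*(-1/96)*(-1/89)*(-35 - 96 + 18432))) - 31/11799 = 13876/(((½)*(-1/96)*(-1/89)*18301)) - 31/11799 = 13876/(18301/17088) - 31/11799 = 13876*(17088/18301) - 31/11799 = 237113088/18301 - 31/11799 = 2797696757981/215933499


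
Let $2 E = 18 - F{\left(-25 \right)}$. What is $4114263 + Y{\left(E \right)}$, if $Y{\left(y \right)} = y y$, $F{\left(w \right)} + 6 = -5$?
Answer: $\frac{16457893}{4} \approx 4.1145 \cdot 10^{6}$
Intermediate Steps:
$F{\left(w \right)} = -11$ ($F{\left(w \right)} = -6 - 5 = -11$)
$E = \frac{29}{2}$ ($E = \frac{18 - -11}{2} = \frac{18 + 11}{2} = \frac{1}{2} \cdot 29 = \frac{29}{2} \approx 14.5$)
$Y{\left(y \right)} = y^{2}$
$4114263 + Y{\left(E \right)} = 4114263 + \left(\frac{29}{2}\right)^{2} = 4114263 + \frac{841}{4} = \frac{16457893}{4}$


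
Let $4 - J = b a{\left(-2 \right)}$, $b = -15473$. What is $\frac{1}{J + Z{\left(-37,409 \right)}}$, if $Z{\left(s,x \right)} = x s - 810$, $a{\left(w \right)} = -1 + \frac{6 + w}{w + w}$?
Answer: $- \frac{1}{46885} \approx -2.1329 \cdot 10^{-5}$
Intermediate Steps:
$a{\left(w \right)} = -1 + \frac{6 + w}{2 w}$
$Z{\left(s,x \right)} = -810 + s x$ ($Z{\left(s,x \right)} = s x - 810 = -810 + s x$)
$J = -30942$ ($J = 4 - - 15473 \frac{6 - -2}{2 \left(-2\right)} = 4 - - 15473 \cdot \frac{1}{2} \left(- \frac{1}{2}\right) \left(6 + 2\right) = 4 - - 15473 \cdot \frac{1}{2} \left(- \frac{1}{2}\right) 8 = 4 - \left(-15473\right) \left(-2\right) = 4 - 30946 = -30942$)
$\frac{1}{J + Z{\left(-37,409 \right)}} = \frac{1}{-30942 - 15943} = \frac{1}{-46885} = - \frac{1}{46885}$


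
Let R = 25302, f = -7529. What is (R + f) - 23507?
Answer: -5734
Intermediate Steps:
(R + f) - 23507 = (25302 - 7529) - 23507 = 17773 - 23507 = -5734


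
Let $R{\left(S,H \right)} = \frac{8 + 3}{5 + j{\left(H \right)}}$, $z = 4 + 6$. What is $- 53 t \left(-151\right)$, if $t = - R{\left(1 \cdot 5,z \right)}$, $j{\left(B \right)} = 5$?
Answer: $- \frac{88033}{10} \approx -8803.3$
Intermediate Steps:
$z = 10$
$R{\left(S,H \right)} = \frac{11}{10}$ ($R{\left(S,H \right)} = \frac{8 + 3}{5 + 5} = \frac{11}{10}$)
$t = - \frac{11}{10}$ ($t = \left(-1\right) \frac{11}{10} = - \frac{11}{10} \approx -1.1$)
$- 53 t \left(-151\right) = \left(-53\right) \left(- \frac{11}{10}\right) \left(-151\right) = \frac{583}{10} \left(-151\right) = - \frac{88033}{10}$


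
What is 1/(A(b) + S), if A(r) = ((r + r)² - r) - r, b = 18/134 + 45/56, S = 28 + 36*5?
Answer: 3519376/737811925 ≈ 0.0047700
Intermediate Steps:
S = 208 (S = 28 + 180 = 208)
b = 3519/3752 (b = 18*(1/134) + 45*(1/56) = 9/67 + 45/56 = 3519/3752 ≈ 0.93790)
A(r) = -2*r + 4*r² (A(r) = ((2*r)² - r) - r = (4*r² - r) - r = (-r + 4*r²) - r = -2*r + 4*r²)
1/(A(b) + S) = 1/(2*(3519/3752)*(-1 + 2*(3519/3752)) + 208) = 1/(2*(3519/3752)*(-1 + 3519/1876) + 208) = 1/(2*(3519/3752)*(1643/1876) + 208) = 1/(5781717/3519376 + 208) = 1/(737811925/3519376) = 3519376/737811925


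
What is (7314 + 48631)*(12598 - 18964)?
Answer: -356145870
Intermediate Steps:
(7314 + 48631)*(12598 - 18964) = 55945*(-6366) = -356145870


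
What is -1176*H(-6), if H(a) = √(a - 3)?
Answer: -3528*I ≈ -3528.0*I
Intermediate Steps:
H(a) = √(-3 + a)
-1176*H(-6) = -1176*√(-3 - 6) = -3528*I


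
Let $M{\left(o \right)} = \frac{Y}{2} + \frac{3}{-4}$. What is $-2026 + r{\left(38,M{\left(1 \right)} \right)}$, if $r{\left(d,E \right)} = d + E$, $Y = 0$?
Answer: $- \frac{7955}{4} \approx -1988.8$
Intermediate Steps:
$M{\left(o \right)} = - \frac{3}{4}$ ($M{\left(o \right)} = \frac{0}{2} + \frac{3}{-4} = 0 \cdot \frac{1}{2} + 3 \left(- \frac{1}{4}\right) = 0 - \frac{3}{4} = - \frac{3}{4}$)
$r{\left(d,E \right)} = E + d$
$-2026 + r{\left(38,M{\left(1 \right)} \right)} = -2026 + \left(- \frac{3}{4} + 38\right) = -2026 + \frac{149}{4} = - \frac{7955}{4}$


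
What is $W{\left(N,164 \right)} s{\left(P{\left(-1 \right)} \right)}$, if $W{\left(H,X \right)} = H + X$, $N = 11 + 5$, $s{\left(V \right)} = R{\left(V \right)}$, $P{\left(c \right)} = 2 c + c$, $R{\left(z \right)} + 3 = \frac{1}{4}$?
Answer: $-495$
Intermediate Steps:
$R{\left(z \right)} = - \frac{11}{4}$ ($R{\left(z \right)} = -3 + \frac{1}{4} = - \frac{11}{4}$)
$P{\left(c \right)} = 3 c$
$s{\left(V \right)} = - \frac{11}{4}$
$N = 16$
$W{\left(N,164 \right)} s{\left(P{\left(-1 \right)} \right)} = \left(16 + 164\right) \left(- \frac{11}{4}\right) = 180 \left(- \frac{11}{4}\right) = -495$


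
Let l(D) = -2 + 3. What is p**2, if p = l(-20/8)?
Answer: 1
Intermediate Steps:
l(D) = 1
p = 1
p**2 = 1**2 = 1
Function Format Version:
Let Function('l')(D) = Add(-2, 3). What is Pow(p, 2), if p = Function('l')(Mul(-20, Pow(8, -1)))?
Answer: 1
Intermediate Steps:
Function('l')(D) = 1
p = 1
Pow(p, 2) = Pow(1, 2) = 1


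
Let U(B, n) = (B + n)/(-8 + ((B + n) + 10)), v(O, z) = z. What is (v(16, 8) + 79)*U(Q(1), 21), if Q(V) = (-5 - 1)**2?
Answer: 4959/59 ≈ 84.051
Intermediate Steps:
Q(V) = 36 (Q(V) = (-6)**2 = 36)
U(B, n) = (B + n)/(2 + B + n) (U(B, n) = (B + n)/(-8 + (10 + B + n)) = (B + n)/(2 + B + n))
(v(16, 8) + 79)*U(Q(1), 21) = (8 + 79)*((36 + 21)/(2 + 36 + 21)) = 87*(57/59) = 4959/59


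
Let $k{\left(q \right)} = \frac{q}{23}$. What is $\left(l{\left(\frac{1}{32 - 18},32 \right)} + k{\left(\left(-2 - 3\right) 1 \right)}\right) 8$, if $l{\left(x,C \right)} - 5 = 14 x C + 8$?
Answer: $\frac{8240}{23} \approx 358.26$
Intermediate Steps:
$k{\left(q \right)} = \frac{q}{23}$ ($k{\left(q \right)} = q \frac{1}{23} = \frac{q}{23}$)
$l{\left(x,C \right)} = 13 + 14 C x$ ($l{\left(x,C \right)} = 5 + \left(14 x C + 8\right) = 5 + \left(14 C x + 8\right) = 5 + \left(8 + 14 C x\right) = 13 + 14 C x$)
$\left(l{\left(\frac{1}{32 - 18},32 \right)} + k{\left(\left(-2 - 3\right) 1 \right)}\right) 8 = \left(\left(13 + 14 \cdot 32 \frac{1}{32 - 18}\right) + \frac{\left(-2 - 3\right) 1}{23}\right) 8 = \left(\left(13 + 14 \cdot 32 \cdot \frac{1}{14}\right) + \frac{\left(-5\right) 1}{23}\right) 8 = \left(\left(13 + 14 \cdot 32 \cdot \frac{1}{14}\right) + \frac{1}{23} \left(-5\right)\right) 8 = \left(\left(13 + 32\right) - \frac{5}{23}\right) 8 = \left(45 - \frac{5}{23}\right) 8 = \frac{1030}{23} \cdot 8 = \frac{8240}{23}$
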